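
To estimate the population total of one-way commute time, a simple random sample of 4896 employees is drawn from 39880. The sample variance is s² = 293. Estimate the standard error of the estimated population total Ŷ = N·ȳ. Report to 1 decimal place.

Var(Ŷ) = N²·Var(ȳ) = N²·(1 − n/N)·s²/n.
f = 4896/39880 = 0.12276830; Var(ȳ) = 0.87723170·293/4896 = 0.05249773.
Var(Ŷ) = 39880² · 0.05249773 = 8.3493146 × 10^7.
SE(Ŷ) = √(8.3493146 × 10^7) = 9137.5.

9137.5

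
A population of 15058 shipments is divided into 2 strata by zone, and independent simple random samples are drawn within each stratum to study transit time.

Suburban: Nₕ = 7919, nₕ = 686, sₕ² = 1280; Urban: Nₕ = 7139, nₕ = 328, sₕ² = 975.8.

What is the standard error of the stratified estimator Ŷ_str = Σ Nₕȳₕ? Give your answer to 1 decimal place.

Var(Ŷ_str) = Σₕ Nₕ²(1 − fₕ)sₕ²/nₕ.
Suburban: 7919²·(1 − 686/7919)·1280/686 = 1.0687464 × 10^8.
Urban: 7139²·(1 − 328/7139)·975.8/328 = 1.4465559 × 10^8.
Sum = 2.5153023 × 10^8.
SE = √(2.5153023 × 10^8) = 15859.7.

15859.7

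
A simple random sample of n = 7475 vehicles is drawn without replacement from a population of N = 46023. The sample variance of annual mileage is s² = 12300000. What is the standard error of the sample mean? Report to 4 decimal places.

Under SRS without replacement, Var(ȳ) = (1 − f)·s²/n with f = n/N = 7475/46023 = 0.16241879.
Var(ȳ) = (1 − 0.16241879)·12300000/7475 = 0.83758121·1645.4849 = 1378.2273.
SE(ȳ) = √(1378.2273) = 37.1245.

37.1245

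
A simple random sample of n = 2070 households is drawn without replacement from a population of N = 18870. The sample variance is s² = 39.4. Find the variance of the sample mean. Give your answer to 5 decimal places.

0.01695

Under SRS without replacement, Var(ȳ) = (1 − f)·s²/n with f = n/N = 2070/18870 = 0.10969793.
Var(ȳ) = (1 − 0.10969793)·39.4/2070 = 0.89030207·0.019033816 = 0.016945846.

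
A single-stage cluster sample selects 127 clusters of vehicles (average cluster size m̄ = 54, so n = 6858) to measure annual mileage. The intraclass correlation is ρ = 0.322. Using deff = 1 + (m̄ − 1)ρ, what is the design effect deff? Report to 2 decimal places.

deff = 1 + (54 − 1)·0.322 = 1 + 17.066 = 18.066.

18.07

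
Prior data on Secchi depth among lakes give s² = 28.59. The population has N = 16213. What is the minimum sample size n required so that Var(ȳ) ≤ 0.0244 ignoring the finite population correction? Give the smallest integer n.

Without fpc, n₀ = s²/D = 28.59/0.0244 = 1171.7213.
Rounding up, n = 1172.

1172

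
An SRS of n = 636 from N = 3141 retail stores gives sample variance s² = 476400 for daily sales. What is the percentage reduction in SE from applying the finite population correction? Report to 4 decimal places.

f = n/N = 636/3141 = 0.20248329.
SE_no-fpc = √(s²/n) = 27.368898; SE_fpc = √((1−f)s²/n) = 24.441464.
Ratio = √(1−f) = 0.89303791. Reduction = 100·(1 − 0.89303791) = 10.6962%.

10.6962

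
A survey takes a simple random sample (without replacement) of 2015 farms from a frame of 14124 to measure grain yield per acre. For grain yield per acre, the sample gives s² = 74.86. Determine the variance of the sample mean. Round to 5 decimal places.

0.03185

Under SRS without replacement, Var(ȳ) = (1 − f)·s²/n with f = n/N = 2015/14124 = 0.14266497.
Var(ȳ) = (1 − 0.14266497)·74.86/2015 = 0.85733503·0.037151365 = 0.031851167.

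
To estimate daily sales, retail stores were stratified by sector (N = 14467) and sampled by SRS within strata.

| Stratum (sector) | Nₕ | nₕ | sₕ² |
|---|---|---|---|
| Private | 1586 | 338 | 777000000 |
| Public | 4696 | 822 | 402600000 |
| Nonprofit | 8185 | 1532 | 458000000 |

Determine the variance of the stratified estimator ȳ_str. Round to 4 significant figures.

142100

Var(ȳ_str) = Σₕ Wₕ²(1 − fₕ)sₕ²/nₕ with Wₕ = Nₕ/N, N = 14467.
Private: Wₕ = 0.10962881; term = 0.10962881²·(1 − 0.21311475)·777000000/338 = 21740.28.
Public: Wₕ = 0.32460082; term = 0.32460082²·(1 − 0.17504259)·402600000/822 = 42572.847.
Nonprofit: Wₕ = 0.56577037; term = 0.56577037²·(1 − 0.18717166)·458000000/1532 = 77783.227.
Sum = 142096.35.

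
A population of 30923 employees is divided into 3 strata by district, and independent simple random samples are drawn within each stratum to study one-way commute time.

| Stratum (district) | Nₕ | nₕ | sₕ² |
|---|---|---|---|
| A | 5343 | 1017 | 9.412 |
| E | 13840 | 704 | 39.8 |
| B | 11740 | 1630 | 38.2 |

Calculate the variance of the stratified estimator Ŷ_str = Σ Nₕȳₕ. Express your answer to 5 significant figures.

1.3274 × 10^7

Var(Ŷ_str) = Σₕ Nₕ²(1 − fₕ)sₕ²/nₕ.
A: 5343²·(1 − 1017/5343)·9.412/1017 = 213910.77.
E: 13840²·(1 − 704/13840)·39.8/704 = 1.0278024 × 10^7.
B: 11740²·(1 − 1630/11740)·38.2/1630 = 2.7816021 × 10^6.
Sum = 1.3273537 × 10^7.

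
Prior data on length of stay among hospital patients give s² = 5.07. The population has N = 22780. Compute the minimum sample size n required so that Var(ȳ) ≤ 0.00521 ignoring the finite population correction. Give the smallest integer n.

Without fpc, n₀ = s²/D = 5.07/0.00521 = 973.1286.
Rounding up, n = 974.

974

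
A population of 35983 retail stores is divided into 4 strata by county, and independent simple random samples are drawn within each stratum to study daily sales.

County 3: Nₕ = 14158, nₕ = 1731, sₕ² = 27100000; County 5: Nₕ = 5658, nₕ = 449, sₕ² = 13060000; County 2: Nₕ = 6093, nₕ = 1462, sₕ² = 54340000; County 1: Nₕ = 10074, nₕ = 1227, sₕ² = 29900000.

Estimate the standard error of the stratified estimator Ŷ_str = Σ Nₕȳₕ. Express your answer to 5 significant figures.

Var(Ŷ_str) = Σₕ Nₕ²(1 − fₕ)sₕ²/nₕ.
County 3: 14158²·(1 − 1731/14158)·27100000/1731 = 2.7544851 × 10^12.
County 5: 5658²·(1 − 449/5658)·13060000/449 = 8.5726311 × 10^11.
County 2: 6093²·(1 − 1462/6093)·54340000/1462 = 1.0487651 × 10^12.
County 1: 10074²·(1 − 1227/10074)·29900000/1227 = 2.1718239 × 10^12.
Sum = 6.8323372 × 10^12.
SE = √(6.8323372 × 10^12) = 2.6139 × 10^6.

2.6139 × 10^6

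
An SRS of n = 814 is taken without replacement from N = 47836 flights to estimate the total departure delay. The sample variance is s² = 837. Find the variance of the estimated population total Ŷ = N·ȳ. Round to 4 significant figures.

2.313 × 10^9

Var(Ŷ) = N²·Var(ȳ) = N²·(1 − n/N)·s²/n.
f = 814/47836 = 0.01701647; Var(ȳ) = 0.98298353·837/814 = 1.0107582.
Var(Ŷ) = 47836² · 1.0107582 = 2.3129007 × 10^9.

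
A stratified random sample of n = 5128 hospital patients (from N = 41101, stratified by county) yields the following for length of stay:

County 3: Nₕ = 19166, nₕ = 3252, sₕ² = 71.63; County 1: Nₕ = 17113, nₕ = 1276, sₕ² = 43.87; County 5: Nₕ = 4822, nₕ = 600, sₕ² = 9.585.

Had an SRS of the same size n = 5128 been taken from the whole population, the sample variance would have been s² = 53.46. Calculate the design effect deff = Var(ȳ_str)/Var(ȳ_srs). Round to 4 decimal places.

Var(ȳ_str) = Σ Wₕ²(1−fₕ)sₕ²/nₕ with Wₕ = Nₕ/41101:
  County 3: (19166/41101)²·(1−3252/19166)·71.63/3252 = 0.0039769531
  County 1: (17113/41101)²·(1−1276/17113)·43.87/1276 = 0.0055158348
  County 5: (4822/41101)²·(1−600/4822)·9.585/600 = 1.9252251 × 10^-4
  → Var(ȳ_str) = 0.0096853104.
Var(ȳ_srs) = (1 − 5128/41101)·53.46/5128 = 0.0091244187.
deff = 0.0096853104 / 0.0091244187 = 1.0615.

1.0615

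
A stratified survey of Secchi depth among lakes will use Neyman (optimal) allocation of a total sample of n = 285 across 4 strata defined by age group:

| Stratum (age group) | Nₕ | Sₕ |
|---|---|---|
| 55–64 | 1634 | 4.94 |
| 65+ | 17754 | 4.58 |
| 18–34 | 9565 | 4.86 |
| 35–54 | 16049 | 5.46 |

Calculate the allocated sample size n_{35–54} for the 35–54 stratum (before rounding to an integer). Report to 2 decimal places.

111.74

Neyman allocation: nₕ = n·NₕSₕ / Σⱼ NⱼSⱼ.
Σ NⱼSⱼ = 1634·4.94 + 17754·4.58 + 9565·4.86 + 16049·5.46 = 223498.72.
n_{35–54} = 285·16049·5.46 / 223498.72 = 111.74.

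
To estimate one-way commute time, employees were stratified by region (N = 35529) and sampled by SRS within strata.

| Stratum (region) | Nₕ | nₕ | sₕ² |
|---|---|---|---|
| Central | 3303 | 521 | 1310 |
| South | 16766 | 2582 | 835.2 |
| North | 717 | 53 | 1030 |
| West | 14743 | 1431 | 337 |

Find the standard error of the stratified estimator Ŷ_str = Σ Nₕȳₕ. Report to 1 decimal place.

12470.0

Var(Ŷ_str) = Σₕ Nₕ²(1 − fₕ)sₕ²/nₕ.
Central: 3303²·(1 − 521/3303)·1310/521 = 2.3104643 × 10^7.
South: 16766²·(1 − 2582/16766)·835.2/2582 = 7.6924101 × 10^7.
North: 717²·(1 − 53/717)·1030/53 = 9.2522762 × 10^6.
West: 14743²·(1 − 1431/14743)·337/1431 = 4.6218883 × 10^7.
Sum = 1.554999 × 10^8.
SE = √(1.554999 × 10^8) = 12470.0.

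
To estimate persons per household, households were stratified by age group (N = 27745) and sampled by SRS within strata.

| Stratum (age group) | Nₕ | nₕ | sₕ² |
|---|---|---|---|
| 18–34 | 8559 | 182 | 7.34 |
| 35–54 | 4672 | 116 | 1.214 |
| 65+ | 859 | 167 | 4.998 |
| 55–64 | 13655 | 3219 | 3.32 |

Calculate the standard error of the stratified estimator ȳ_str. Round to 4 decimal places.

Var(ȳ_str) = Σₕ Wₕ²(1 − fₕ)sₕ²/nₕ with Wₕ = Nₕ/N, N = 27745.
18–34: Wₕ = 0.30848802; term = 0.30848802²·(1 − 0.02126417)·7.34/182 = 0.0037563561.
35–54: Wₕ = 0.16839070; term = 0.16839070²·(1 − 0.02482877)·1.214/116 = 2.8938618 × 10^-4.
65+: Wₕ = 0.03096053; term = 0.03096053²·(1 − 0.19441211)·4.998/167 = 2.3110513 × 10^-5.
55–64: Wₕ = 0.49216075; term = 0.49216075²·(1 − 0.23573782)·3.32/3219 = 1.9092967 × 10^-4.
Sum = 0.0042597825.
SE = √(0.0042597825) = 0.0653.

0.0653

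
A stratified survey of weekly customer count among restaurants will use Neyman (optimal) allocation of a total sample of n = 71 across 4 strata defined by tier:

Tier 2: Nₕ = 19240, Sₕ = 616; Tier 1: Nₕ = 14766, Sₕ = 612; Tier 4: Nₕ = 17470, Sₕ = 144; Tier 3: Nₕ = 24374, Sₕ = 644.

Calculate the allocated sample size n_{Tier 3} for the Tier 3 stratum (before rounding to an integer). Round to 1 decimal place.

Neyman allocation: nₕ = n·NₕSₕ / Σⱼ NⱼSⱼ.
Σ NⱼSⱼ = 19240·616 + 14766·612 + 17470·144 + 24374·644 = 3.9101168 × 10^7.
n_{Tier 3} = 71·24374·644 / (3.9101168 × 10^7) = 28.5.

28.5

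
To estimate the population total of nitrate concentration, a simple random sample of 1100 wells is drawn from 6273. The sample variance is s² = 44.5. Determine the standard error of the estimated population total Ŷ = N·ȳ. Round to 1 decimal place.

Var(Ŷ) = N²·Var(ȳ) = N²·(1 − n/N)·s²/n.
f = 1100/6273 = 0.17535469; Var(ȳ) = 0.82464531·44.5/1100 = 0.033360651.
Var(Ŷ) = 6273² · 0.033360651 = 1.3127593 × 10^6.
SE(Ŷ) = √(1.3127593 × 10^6) = 1145.8.

1145.8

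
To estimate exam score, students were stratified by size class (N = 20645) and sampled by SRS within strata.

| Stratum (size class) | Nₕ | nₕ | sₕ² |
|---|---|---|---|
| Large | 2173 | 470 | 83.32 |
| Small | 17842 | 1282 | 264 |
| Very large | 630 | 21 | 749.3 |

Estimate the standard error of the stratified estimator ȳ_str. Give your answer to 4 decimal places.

0.4200

Var(ȳ_str) = Σₕ Wₕ²(1 − fₕ)sₕ²/nₕ with Wₕ = Nₕ/N, N = 20645.
Large: Wₕ = 0.10525551; term = 0.10525551²·(1 − 0.21629084)·83.32/470 = 0.0015392034.
Small: Wₕ = 0.86422863; term = 0.86422863²·(1 − 0.07185293)·264/1282 = 0.14275456.
Very large: Wₕ = 0.03051586; term = 0.03051586²·(1 − 0.03333333)·749.3/21 = 0.032119184.
Sum = 0.17641295.
SE = √(0.17641295) = 0.4200.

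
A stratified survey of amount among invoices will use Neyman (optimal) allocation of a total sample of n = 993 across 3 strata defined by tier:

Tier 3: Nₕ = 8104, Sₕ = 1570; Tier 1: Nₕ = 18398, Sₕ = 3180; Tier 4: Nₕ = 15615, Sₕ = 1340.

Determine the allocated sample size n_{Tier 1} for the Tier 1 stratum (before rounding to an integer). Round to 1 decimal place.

Neyman allocation: nₕ = n·NₕSₕ / Σⱼ NⱼSⱼ.
Σ NⱼSⱼ = 8104·1570 + 18398·3180 + 15615·1340 = 9.215302 × 10^7.
n_{Tier 1} = 993·18398·3180 / (9.215302 × 10^7) = 630.4.

630.4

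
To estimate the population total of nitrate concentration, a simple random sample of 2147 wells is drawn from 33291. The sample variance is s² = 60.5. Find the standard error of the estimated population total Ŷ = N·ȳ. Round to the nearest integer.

Var(Ŷ) = N²·Var(ȳ) = N²·(1 − n/N)·s²/n.
f = 2147/33291 = 0.06449190; Var(ȳ) = 0.93550810·60.5/2147 = 0.026361546.
Var(Ŷ) = 33291² · 0.026361546 = 2.9216256 × 10^7.
SE(Ŷ) = √(2.9216256 × 10^7) = 5405.

5405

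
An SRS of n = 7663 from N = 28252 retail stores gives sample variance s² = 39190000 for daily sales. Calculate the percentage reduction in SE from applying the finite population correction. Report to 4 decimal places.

14.6324

f = n/N = 7663/28252 = 0.27123743.
SE_no-fpc = √(s²/n) = 71.513531; SE_fpc = √((1−f)s²/n) = 61.049378.
Ratio = √(1−f) = 0.85367591. Reduction = 100·(1 − 0.85367591) = 14.6324%.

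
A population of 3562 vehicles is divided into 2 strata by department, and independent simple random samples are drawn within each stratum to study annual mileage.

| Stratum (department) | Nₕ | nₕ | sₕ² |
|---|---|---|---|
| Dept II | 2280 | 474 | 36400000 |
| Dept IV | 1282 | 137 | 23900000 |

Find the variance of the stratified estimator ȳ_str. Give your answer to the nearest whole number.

45105

Var(ȳ_str) = Σₕ Wₕ²(1 − fₕ)sₕ²/nₕ with Wₕ = Nₕ/N, N = 3562.
Dept II: Wₕ = 0.64008984; term = 0.64008984²·(1 − 0.20789474)·36400000/474 = 24922.282.
Dept IV: Wₕ = 0.35991016; term = 0.35991016²·(1 − 0.10686427)·23900000/137 = 20182.874.
Sum = 45105.156.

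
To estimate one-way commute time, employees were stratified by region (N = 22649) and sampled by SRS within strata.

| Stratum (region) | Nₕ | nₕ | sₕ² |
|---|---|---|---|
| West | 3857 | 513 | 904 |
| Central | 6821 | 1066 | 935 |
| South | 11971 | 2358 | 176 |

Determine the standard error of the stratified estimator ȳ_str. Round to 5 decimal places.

Var(ȳ_str) = Σₕ Wₕ²(1 − fₕ)sₕ²/nₕ with Wₕ = Nₕ/N, N = 22649.
West: Wₕ = 0.17029449; term = 0.17029449²·(1 − 0.13300493)·904/513 = 0.044306649.
Central: Wₕ = 0.30116120; term = 0.30116120²·(1 − 0.15628207)·935/1066 = 0.067119656.
South: Wₕ = 0.52854431; term = 0.52854431²·(1 − 0.19697603)·176/2358 = 0.016744037.
Sum = 0.12817034.
SE = √(0.12817034) = 0.35801.

0.35801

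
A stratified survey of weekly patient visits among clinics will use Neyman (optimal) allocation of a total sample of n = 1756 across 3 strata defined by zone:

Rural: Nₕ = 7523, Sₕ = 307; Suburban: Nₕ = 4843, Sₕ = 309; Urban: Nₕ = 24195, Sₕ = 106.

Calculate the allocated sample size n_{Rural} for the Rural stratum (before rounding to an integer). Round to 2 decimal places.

Neyman allocation: nₕ = n·NₕSₕ / Σⱼ NⱼSⱼ.
Σ NⱼSⱼ = 7523·307 + 4843·309 + 24195·106 = 6.370718 × 10^6.
n_{Rural} = 1756·7523·307 / (6.370718 × 10^6) = 636.60.

636.60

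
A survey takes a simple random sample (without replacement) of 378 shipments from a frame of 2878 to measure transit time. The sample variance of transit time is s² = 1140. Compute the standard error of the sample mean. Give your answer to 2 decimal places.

Under SRS without replacement, Var(ȳ) = (1 − f)·s²/n with f = n/N = 378/2878 = 0.13134121.
Var(ȳ) = (1 − 0.13134121)·1140/378 = 0.86865879·3.015873 = 2.6197646.
SE(ȳ) = √(2.6197646) = 1.62.

1.62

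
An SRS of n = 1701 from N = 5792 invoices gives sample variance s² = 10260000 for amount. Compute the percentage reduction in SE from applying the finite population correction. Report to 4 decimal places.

f = n/N = 1701/5792 = 0.29368094.
SE_no-fpc = √(s²/n) = 77.664316; SE_fpc = √((1−f)s²/n) = 65.271259.
Ratio = √(1−f) = 0.84042790. Reduction = 100·(1 − 0.84042790) = 15.9572%.

15.9572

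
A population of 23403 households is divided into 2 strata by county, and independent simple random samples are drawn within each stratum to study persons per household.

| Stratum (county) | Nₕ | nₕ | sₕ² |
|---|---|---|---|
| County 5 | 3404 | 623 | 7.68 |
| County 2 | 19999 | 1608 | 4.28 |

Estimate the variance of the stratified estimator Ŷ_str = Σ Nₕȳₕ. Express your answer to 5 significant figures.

1.0957 × 10^6

Var(Ŷ_str) = Σₕ Nₕ²(1 − fₕ)sₕ²/nₕ.
County 5: 3404²·(1 − 623/3404)·7.68/623 = 116698.08.
County 2: 19999²·(1 − 1608/19999)·4.28/1608 = 978974.43.
Sum = 1.0956725 × 10^6.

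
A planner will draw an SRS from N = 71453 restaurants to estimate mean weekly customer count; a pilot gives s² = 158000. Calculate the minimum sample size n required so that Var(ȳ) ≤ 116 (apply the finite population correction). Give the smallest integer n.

1337

Without fpc, n₀ = s²/D = 158000/116 = 1362.0690.
With fpc, (1 − n/N)·s²/n ≤ D requires n ≥ n₀/(1 + n₀/N) = 1362.0690/(1 + 1362.0690/71453) = 1336.5903.
Rounding up, n = 1337.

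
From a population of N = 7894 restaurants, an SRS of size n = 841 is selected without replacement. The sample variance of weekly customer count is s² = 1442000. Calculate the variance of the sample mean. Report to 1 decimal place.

Under SRS without replacement, Var(ȳ) = (1 − f)·s²/n with f = n/N = 841/7894 = 0.10653661.
Var(ȳ) = (1 − 0.10653661)·1442000/841 = 0.89346339·1714.6254 = 1531.9551.

1532.0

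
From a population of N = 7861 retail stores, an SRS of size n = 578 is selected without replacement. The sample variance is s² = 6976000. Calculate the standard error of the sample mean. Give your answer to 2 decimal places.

105.74

Under SRS without replacement, Var(ȳ) = (1 − f)·s²/n with f = n/N = 578/7861 = 0.07352754.
Var(ȳ) = (1 − 0.07352754)·6976000/578 = 0.92647246·12069.204 = 11181.785.
SE(ȳ) = √(11181.785) = 105.74.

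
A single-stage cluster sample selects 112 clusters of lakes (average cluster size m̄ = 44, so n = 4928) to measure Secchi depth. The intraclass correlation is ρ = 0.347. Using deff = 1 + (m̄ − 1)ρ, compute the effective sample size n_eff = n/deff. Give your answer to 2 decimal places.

deff = 1 + (44 − 1)·0.347 = 1 + 14.921 = 15.921.
n_eff = 4928 / 15.921 = 309.53.

309.53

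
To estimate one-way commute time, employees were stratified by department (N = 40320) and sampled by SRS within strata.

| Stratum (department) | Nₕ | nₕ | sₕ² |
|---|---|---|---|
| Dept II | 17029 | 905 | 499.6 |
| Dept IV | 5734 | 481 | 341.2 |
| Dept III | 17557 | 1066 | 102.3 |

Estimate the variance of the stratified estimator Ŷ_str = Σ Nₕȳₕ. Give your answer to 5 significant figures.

2.0073 × 10^8

Var(Ŷ_str) = Σₕ Nₕ²(1 − fₕ)sₕ²/nₕ.
Dept II: 17029²·(1 − 905/17029)·499.6/905 = 1.5157786 × 10^8.
Dept IV: 5734²·(1 − 481/5734)·341.2/481 = 2.1366286 × 10^7.
Dept III: 17557²·(1 − 1066/17557)·102.3/1066 = 2.7785341 × 10^7.
Sum = 2.0072949 × 10^8.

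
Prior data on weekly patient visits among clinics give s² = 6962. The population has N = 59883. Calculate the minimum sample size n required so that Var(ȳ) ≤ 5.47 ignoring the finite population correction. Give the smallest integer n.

Without fpc, n₀ = s²/D = 6962/5.47 = 1272.7605.
Rounding up, n = 1273.

1273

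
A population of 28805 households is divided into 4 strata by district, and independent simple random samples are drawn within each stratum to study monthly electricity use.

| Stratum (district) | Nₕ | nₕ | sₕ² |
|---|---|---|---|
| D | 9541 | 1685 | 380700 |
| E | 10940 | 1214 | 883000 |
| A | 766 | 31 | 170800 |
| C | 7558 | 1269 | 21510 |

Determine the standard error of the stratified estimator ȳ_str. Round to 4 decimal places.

Var(ȳ_str) = Σₕ Wₕ²(1 − fₕ)sₕ²/nₕ with Wₕ = Nₕ/N, N = 28805.
D: Wₕ = 0.33122722; term = 0.33122722²·(1 − 0.17660623)·380700/1685 = 20.40998.
E: Wₕ = 0.37979517; term = 0.37979517²·(1 − 0.11096892)·883000/1214 = 93.273408.
A: Wₕ = 0.02659261; term = 0.02659261²·(1 − 0.04046997)·170800/31 = 3.7385787.
C: Wₕ = 0.26238500; term = 0.26238500²·(1 − 0.16790156)·21510/1269 = 0.97102746.
Sum = 118.39299.
SE = √(118.39299) = 10.8809.

10.8809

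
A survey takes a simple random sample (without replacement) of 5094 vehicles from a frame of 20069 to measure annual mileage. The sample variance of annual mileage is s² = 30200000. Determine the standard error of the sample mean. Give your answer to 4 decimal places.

Under SRS without replacement, Var(ȳ) = (1 − f)·s²/n with f = n/N = 5094/20069 = 0.25382431.
Var(ȳ) = (1 − 0.25382431)·30200000/5094 = 0.74617569·5928.5434 = 4423.735.
SE(ȳ) = √(4423.735) = 66.5112.

66.5112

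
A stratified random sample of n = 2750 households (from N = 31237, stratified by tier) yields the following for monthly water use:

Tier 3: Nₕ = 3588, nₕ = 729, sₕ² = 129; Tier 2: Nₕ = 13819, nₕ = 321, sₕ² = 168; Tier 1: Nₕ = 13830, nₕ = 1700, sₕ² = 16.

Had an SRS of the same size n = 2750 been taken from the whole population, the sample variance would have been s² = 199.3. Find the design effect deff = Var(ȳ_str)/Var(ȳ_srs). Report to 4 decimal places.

1.5664

Var(ȳ_str) = Σ Wₕ²(1−fₕ)sₕ²/nₕ with Wₕ = Nₕ/31237:
  Tier 3: (3588/31237)²·(1−729/3588)·129/729 = 0.0018603306
  Tier 2: (13819/31237)²·(1−321/13819)·168/321 = 0.10004875
  Tier 1: (13830/31237)²·(1−1700/13830)·16/1700 = 0.0016181374
  → Var(ȳ_str) = 0.10352722.
Var(ȳ_srs) = (1 − 2750/31237)·199.3/2750 = 0.066092473.
deff = 0.10352722 / 0.066092473 = 1.5664.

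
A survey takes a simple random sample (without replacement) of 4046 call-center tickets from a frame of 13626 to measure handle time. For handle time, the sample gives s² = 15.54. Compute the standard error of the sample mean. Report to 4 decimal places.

Under SRS without replacement, Var(ȳ) = (1 − f)·s²/n with f = n/N = 4046/13626 = 0.29693234.
Var(ȳ) = (1 − 0.29693234)·15.54/4046 = 0.70306766·0.0038408304 = 0.0027003637.
SE(ȳ) = √(0.0027003637) = 0.0520.

0.0520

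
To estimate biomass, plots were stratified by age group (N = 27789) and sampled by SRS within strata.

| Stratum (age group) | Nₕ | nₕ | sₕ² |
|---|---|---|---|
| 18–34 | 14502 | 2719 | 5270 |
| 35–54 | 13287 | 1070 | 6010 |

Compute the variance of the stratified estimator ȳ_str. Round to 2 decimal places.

Var(ȳ_str) = Σₕ Wₕ²(1 − fₕ)sₕ²/nₕ with Wₕ = Nₕ/N, N = 27789.
18–34: Wₕ = 0.52186117; term = 0.52186117²·(1 − 0.18749138)·5270/2719 = 0.42888351.
35–54: Wₕ = 0.47813883; term = 0.47813883²·(1 − 0.08052984)·6010/1070 = 1.1806913.
Sum = 1.6095748.

1.61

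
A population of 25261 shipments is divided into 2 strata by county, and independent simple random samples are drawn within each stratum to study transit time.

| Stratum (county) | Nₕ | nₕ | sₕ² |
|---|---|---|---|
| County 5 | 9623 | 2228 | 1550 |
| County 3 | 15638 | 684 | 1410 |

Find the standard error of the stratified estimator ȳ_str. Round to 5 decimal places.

0.91270

Var(ȳ_str) = Σₕ Wₕ²(1 − fₕ)sₕ²/nₕ with Wₕ = Nₕ/N, N = 25261.
County 5: Wₕ = 0.38094296; term = 0.38094296²·(1 − 0.23152863)·1550/2228 = 0.077582559.
County 3: Wₕ = 0.61905704; term = 0.61905704²·(1 − 0.04373961)·1410/684 = 0.75544094.
Sum = 0.8330235.
SE = √(0.8330235) = 0.91270.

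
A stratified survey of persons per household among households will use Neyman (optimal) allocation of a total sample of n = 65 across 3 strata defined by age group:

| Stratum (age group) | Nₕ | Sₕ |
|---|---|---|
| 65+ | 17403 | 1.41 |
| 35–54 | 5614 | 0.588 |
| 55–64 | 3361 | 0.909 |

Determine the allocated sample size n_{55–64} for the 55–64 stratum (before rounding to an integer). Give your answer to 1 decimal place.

6.4

Neyman allocation: nₕ = n·NₕSₕ / Σⱼ NⱼSⱼ.
Σ NⱼSⱼ = 17403·1.41 + 5614·0.588 + 3361·0.909 = 30894.411.
n_{55–64} = 65·3361·0.909 / 30894.411 = 6.4.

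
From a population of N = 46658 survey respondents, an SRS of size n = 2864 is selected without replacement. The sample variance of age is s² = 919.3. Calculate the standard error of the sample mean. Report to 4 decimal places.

0.5489

Under SRS without replacement, Var(ȳ) = (1 − f)·s²/n with f = n/N = 2864/46658 = 0.06138283.
Var(ȳ) = (1 − 0.06138283)·919.3/2864 = 0.93861717·0.32098464 = 0.30128169.
SE(ȳ) = √(0.30128169) = 0.5489.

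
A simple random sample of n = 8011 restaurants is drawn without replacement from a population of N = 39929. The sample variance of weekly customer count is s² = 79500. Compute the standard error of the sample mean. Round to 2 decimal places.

2.82

Under SRS without replacement, Var(ȳ) = (1 − f)·s²/n with f = n/N = 8011/39929 = 0.20063112.
Var(ȳ) = (1 − 0.20063112)·79500/8011 = 0.79936888·9.9238547 = 7.9328206.
SE(ȳ) = √(7.9328206) = 2.82.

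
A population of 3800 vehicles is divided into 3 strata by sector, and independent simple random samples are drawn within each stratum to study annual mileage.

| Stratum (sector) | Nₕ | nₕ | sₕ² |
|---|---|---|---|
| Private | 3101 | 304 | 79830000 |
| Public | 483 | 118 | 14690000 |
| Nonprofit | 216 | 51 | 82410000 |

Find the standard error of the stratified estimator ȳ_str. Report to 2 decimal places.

Var(ȳ_str) = Σₕ Wₕ²(1 − fₕ)sₕ²/nₕ with Wₕ = Nₕ/N, N = 3800.
Private: Wₕ = 0.81605263; term = 0.81605263²·(1 − 0.09803289)·79830000/304 = 157731.92.
Public: Wₕ = 0.12710526; term = 0.12710526²·(1 − 0.24430642)·14690000/118 = 1519.8915.
Nonprofit: Wₕ = 0.05684211; term = 0.05684211²·(1 − 0.23611111)·82410000/51 = 3988.2304.
Sum = 163240.04.
SE = √(163240.04) = 404.03.

404.03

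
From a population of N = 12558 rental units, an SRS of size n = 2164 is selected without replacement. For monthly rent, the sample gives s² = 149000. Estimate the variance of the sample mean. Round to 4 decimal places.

56.9890

Under SRS without replacement, Var(ȳ) = (1 − f)·s²/n with f = n/N = 2164/12558 = 0.17232043.
Var(ȳ) = (1 − 0.17232043)·149000/2164 = 0.82767957·68.853974 = 56.989027.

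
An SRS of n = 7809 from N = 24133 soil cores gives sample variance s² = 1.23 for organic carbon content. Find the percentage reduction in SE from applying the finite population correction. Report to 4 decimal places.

17.7554

f = n/N = 7809/24133 = 0.32358182.
SE_no-fpc = √(s²/n) = 0.012550321; SE_fpc = √((1−f)s²/n) = 0.010321967.
Ratio = √(1−f) = 0.82244646. Reduction = 100·(1 − 0.82244646) = 17.7554%.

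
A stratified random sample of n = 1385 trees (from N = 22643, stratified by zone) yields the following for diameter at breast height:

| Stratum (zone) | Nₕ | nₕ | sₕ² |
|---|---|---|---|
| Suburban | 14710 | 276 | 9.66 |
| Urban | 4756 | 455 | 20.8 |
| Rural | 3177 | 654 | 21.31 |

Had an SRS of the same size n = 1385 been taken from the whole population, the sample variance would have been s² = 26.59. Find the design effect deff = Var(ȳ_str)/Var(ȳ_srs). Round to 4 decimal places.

Var(ȳ_str) = Σ Wₕ²(1−fₕ)sₕ²/nₕ with Wₕ = Nₕ/22643:
  Suburban: (14710/22643)²·(1−276/14710)·9.66/276 = 0.014494375
  Urban: (4756/22643)²·(1−455/4756)·20.8/455 = 0.0018238759
  Rural: (3177/22643)²·(1−654/3177)·21.31/654 = 5.0941559 × 10^-4
  → Var(ȳ_str) = 0.016827666.
Var(ȳ_srs) = (1 − 1385/22643)·26.59/1385 = 0.018024242.
deff = 0.016827666 / 0.018024242 = 0.9336.

0.9336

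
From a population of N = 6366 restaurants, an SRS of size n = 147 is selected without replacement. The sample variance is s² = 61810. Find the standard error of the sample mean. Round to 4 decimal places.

Under SRS without replacement, Var(ȳ) = (1 − f)·s²/n with f = n/N = 147/6366 = 0.02309142.
Var(ȳ) = (1 − 0.02309142)·61810/147 = 0.97690858·420.47619 = 410.7668.
SE(ȳ) = √(410.7668) = 20.2674.

20.2674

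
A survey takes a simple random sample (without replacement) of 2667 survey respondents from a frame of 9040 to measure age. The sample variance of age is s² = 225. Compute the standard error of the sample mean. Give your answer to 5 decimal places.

0.24388

Under SRS without replacement, Var(ȳ) = (1 − f)·s²/n with f = n/N = 2667/9040 = 0.29502212.
Var(ȳ) = (1 − 0.29502212)·225/2667 = 0.70497788·0.084364454 = 0.059475074.
SE(ȳ) = √(0.059475074) = 0.24388.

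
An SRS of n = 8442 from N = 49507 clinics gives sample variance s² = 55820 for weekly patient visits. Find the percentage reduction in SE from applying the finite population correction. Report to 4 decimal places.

f = n/N = 8442/49507 = 0.17052134.
SE_no-fpc = √(s²/n) = 2.5714154; SE_fpc = √((1−f)s²/n) = 2.3419351.
Ratio = √(1−f) = 0.91075719. Reduction = 100·(1 − 0.91075719) = 8.9243%.

8.9243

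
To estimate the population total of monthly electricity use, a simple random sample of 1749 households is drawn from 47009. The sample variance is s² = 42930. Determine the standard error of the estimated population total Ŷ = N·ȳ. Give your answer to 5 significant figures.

Var(Ŷ) = N²·Var(ȳ) = N²·(1 − n/N)·s²/n.
f = 1749/47009 = 0.03720564; Var(ȳ) = 0.96279436·42930/1749 = 23.632225.
Var(Ŷ) = 47009² · 23.632225 = 5.222358 × 10^10.
SE(Ŷ) = √(5.222358 × 10^10) = 228520.

228520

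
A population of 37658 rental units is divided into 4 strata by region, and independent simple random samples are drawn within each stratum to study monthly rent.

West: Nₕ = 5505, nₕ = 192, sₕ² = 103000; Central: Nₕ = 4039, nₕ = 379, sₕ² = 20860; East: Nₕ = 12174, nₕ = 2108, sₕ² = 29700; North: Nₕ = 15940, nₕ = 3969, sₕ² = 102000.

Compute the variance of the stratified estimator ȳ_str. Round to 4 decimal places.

16.3134

Var(ȳ_str) = Σₕ Wₕ²(1 − fₕ)sₕ²/nₕ with Wₕ = Nₕ/N, N = 37658.
West: Wₕ = 0.14618408; term = 0.14618408²·(1 − 0.03487738)·103000/192 = 11.064165.
Central: Wₕ = 0.10725477; term = 0.10725477²·(1 − 0.09383511)·20860/379 = 0.57374053.
East: Wₕ = 0.32327792; term = 0.32327792²·(1 − 0.17315591)·29700/2108 = 1.2174792.
North: Wₕ = 0.42328323; term = 0.42328323²·(1 − 0.24899624)·102000/3969 = 3.4579867.
Sum = 16.313371.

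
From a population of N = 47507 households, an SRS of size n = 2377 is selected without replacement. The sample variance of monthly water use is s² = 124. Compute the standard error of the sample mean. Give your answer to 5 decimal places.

0.22261

Under SRS without replacement, Var(ȳ) = (1 − f)·s²/n with f = n/N = 2377/47507 = 0.05003473.
Var(ȳ) = (1 − 0.05003473)·124/2377 = 0.94996527·0.052166597 = 0.049556455.
SE(ȳ) = √(0.049556455) = 0.22261.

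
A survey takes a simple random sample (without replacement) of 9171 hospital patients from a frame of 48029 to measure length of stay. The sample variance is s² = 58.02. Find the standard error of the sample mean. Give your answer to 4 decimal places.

Under SRS without replacement, Var(ȳ) = (1 − f)·s²/n with f = n/N = 9171/48029 = 0.19094714.
Var(ȳ) = (1 − 0.19094714)·58.02/9171 = 0.80905286·0.0063264639 = 0.0051184437.
SE(ȳ) = √(0.0051184437) = 0.0715.

0.0715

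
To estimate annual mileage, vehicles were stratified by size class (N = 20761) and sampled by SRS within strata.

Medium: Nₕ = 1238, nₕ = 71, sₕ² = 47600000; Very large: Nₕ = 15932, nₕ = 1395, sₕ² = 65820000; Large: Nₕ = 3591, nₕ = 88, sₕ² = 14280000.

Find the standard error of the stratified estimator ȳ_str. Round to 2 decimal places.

179.82

Var(ȳ_str) = Σₕ Wₕ²(1 − fₕ)sₕ²/nₕ with Wₕ = Nₕ/N, N = 20761.
Medium: Wₕ = 0.05963104; term = 0.05963104²·(1 − 0.05735057)·47600000/71 = 2247.2095.
Very large: Wₕ = 0.76740041; term = 0.76740041²·(1 − 0.08755963)·65820000/1395 = 25353.167.
Large: Wₕ = 0.17296855; term = 0.17296855²·(1 − 0.02450571)·14280000/88 = 4735.922.
Sum = 32336.299.
SE = √(32336.299) = 179.82.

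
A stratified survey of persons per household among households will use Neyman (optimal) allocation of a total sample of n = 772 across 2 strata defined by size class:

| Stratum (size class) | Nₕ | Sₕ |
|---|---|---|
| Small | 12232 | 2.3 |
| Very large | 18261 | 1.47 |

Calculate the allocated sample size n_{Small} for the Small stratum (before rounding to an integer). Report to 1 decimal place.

Neyman allocation: nₕ = n·NₕSₕ / Σⱼ NⱼSⱼ.
Σ NⱼSⱼ = 12232·2.3 + 18261·1.47 = 54977.27.
n_{Small} = 772·12232·2.3 / 54977.27 = 395.1.

395.1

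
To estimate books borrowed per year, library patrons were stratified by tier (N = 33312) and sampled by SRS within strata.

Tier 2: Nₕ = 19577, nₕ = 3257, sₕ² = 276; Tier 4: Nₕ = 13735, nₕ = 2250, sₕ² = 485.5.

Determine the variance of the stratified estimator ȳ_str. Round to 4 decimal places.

Var(ȳ_str) = Σₕ Wₕ²(1 − fₕ)sₕ²/nₕ with Wₕ = Nₕ/N, N = 33312.
Tier 2: Wₕ = 0.58768612; term = 0.58768612²·(1 − 0.16636870)·276/3257 = 0.024398111.
Tier 4: Wₕ = 0.41231388; term = 0.41231388²·(1 − 0.16381507)·485.5/2250 = 0.030673615.
Sum = 0.055071726.

0.0551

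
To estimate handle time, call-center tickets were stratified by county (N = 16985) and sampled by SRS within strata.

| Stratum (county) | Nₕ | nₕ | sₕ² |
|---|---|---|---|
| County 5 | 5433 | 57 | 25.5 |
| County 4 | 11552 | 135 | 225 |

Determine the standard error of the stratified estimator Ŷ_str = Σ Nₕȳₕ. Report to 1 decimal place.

15260.5

Var(Ŷ_str) = Σₕ Nₕ²(1 − fₕ)sₕ²/nₕ.
County 5: 5433²·(1 − 57/5433)·25.5/57 = 1.3066651 × 10^7.
County 4: 11552²·(1 − 135/11552)·225/135 = 2.1981531 × 10^8.
Sum = 2.3288196 × 10^8.
SE = √(2.3288196 × 10^8) = 15260.5.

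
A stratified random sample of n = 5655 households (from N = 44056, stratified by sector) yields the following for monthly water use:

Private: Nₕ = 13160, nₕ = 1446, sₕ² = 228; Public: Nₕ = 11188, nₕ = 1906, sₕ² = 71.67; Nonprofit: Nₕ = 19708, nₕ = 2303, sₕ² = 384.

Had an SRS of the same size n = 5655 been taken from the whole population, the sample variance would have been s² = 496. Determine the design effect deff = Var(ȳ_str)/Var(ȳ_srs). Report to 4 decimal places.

Var(ȳ_str) = Σ Wₕ²(1−fₕ)sₕ²/nₕ with Wₕ = Nₕ/44056:
  Private: (13160/44056)²·(1−1446/13160)·228/1446 = 0.012523264
  Public: (11188/44056)²·(1−1906/11188)·71.67/1906 = 0.002011863
  Nonprofit: (19708/44056)²·(1−2303/19708)·384/2303 = 0.02946753
  → Var(ȳ_str) = 0.044002657.
Var(ȳ_srs) = (1 − 5655/44056)·496/5655 = 0.076451593.
deff = 0.044002657 / 0.076451593 = 0.5756.

0.5756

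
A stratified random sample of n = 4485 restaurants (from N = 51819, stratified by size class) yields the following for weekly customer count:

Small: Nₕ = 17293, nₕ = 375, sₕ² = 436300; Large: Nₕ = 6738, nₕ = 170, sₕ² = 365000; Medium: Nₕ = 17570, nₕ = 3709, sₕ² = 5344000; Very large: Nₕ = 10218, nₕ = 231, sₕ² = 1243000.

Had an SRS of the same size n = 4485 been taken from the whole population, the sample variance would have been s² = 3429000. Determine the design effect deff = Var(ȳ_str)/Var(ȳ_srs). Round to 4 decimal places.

Var(ȳ_str) = Σ Wₕ²(1−fₕ)sₕ²/nₕ with Wₕ = Nₕ/51819:
  Small: (17293/51819)²·(1−375/17293)·436300/375 = 126.7638
  Large: (6738/51819)²·(1−170/6738)·365000/170 = 35.385883
  Medium: (17570/51819)²·(1−3709/17570)·5344000/3709 = 130.67662
  Very large: (10218/51819)²·(1−231/10218)·1243000/231 = 204.49469
  → Var(ȳ_str) = 497.32099.
Var(ȳ_srs) = (1 − 4485/51819)·3429000/4485 = 698.37586.
deff = 497.32099 / 698.37586 = 0.7121.

0.7121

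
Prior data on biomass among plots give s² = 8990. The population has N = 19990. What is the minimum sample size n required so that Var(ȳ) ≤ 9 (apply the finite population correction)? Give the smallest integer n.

Without fpc, n₀ = s²/D = 8990/9 = 998.8889.
With fpc, (1 − n/N)·s²/n ≤ D requires n ≥ n₀/(1 + n₀/N) = 998.8889/(1 + 998.8889/19990) = 951.3505.
Rounding up, n = 952.

952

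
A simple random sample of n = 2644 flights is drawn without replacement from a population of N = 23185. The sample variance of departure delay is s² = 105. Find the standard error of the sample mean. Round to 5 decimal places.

0.18757

Under SRS without replacement, Var(ȳ) = (1 − f)·s²/n with f = n/N = 2644/23185 = 0.11403925.
Var(ȳ) = (1 − 0.11403925)·105/2644 = 0.88596075·0.039712557 = 0.035183767.
SE(ȳ) = √(0.035183767) = 0.18757.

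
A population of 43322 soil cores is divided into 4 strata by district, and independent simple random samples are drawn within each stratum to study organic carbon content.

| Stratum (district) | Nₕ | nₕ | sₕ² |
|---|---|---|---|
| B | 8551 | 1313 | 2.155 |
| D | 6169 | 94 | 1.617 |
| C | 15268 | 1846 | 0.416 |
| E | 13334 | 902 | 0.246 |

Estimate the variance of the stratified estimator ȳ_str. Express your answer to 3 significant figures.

Var(ȳ_str) = Σₕ Wₕ²(1 − fₕ)sₕ²/nₕ with Wₕ = Nₕ/N, N = 43322.
B: Wₕ = 0.19738239; term = 0.19738239²·(1 − 0.15354929)·2.155/1313 = 5.412539 × 10^-5.
D: Wₕ = 0.14239878; term = 0.14239878²·(1 − 0.01523748)·1.617/94 = 3.4349959 × 10^-4.
C: Wₕ = 0.35243064; term = 0.35243064²·(1 − 0.12090647)·0.416/1846 = 2.460617 × 10^-5.
E: Wₕ = 0.30778819; term = 0.30778819²·(1 − 0.06764662)·0.246/902 = 2.4088681 × 10^-5.
Sum = 4.4631983 × 10^-4.

4.46 × 10^-4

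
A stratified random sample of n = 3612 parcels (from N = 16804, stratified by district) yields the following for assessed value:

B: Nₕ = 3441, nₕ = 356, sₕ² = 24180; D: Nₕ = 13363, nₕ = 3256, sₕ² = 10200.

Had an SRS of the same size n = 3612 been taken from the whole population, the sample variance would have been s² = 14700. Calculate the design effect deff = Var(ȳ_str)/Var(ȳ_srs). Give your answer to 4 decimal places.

1.2682

Var(ȳ_str) = Σ Wₕ²(1−fₕ)sₕ²/nₕ with Wₕ = Nₕ/16804:
  B: (3441/16804)²·(1−356/3441)·24180/356 = 2.5534114
  D: (13363/16804)²·(1−3256/13363)·10200/3256 = 1.4983617
  → Var(ȳ_str) = 4.0517731.
Var(ȳ_srs) = (1 − 3612/16804)·14700/3612 = 3.1949757.
deff = 4.0517731 / 3.1949757 = 1.2682.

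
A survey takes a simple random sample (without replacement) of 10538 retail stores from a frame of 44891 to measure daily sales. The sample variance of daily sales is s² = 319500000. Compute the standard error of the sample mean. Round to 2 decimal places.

Under SRS without replacement, Var(ȳ) = (1 − f)·s²/n with f = n/N = 10538/44891 = 0.23474639.
Var(ȳ) = (1 − 0.23474639)·319500000/10538 = 0.76525361·30318.846 = 23201.607.
SE(ȳ) = √(23201.607) = 152.32.

152.32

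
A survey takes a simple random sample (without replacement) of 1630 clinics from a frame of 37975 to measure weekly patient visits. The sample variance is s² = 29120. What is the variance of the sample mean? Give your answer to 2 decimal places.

Under SRS without replacement, Var(ȳ) = (1 − f)·s²/n with f = n/N = 1630/37975 = 0.04292298.
Var(ȳ) = (1 − 0.04292298)·29120/1630 = 0.95707702·17.865031 = 17.09821.

17.10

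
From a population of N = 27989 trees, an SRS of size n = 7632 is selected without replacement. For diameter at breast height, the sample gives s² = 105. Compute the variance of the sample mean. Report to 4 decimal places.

0.0100

Under SRS without replacement, Var(ȳ) = (1 − f)·s²/n with f = n/N = 7632/27989 = 0.27267855.
Var(ȳ) = (1 − 0.27267855)·105/7632 = 0.72732145·0.013757862 = 0.010006388.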